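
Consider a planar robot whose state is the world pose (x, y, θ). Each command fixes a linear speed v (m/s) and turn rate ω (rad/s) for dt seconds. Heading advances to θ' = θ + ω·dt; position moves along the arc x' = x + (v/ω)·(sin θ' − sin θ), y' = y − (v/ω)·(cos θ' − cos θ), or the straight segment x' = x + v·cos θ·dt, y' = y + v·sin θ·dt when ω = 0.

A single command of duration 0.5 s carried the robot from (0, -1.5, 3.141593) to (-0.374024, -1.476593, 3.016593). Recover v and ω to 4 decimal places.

v = 0.7500, ω = -0.2500

Δθ = 3.016593 − 3.141593 = -0.125000
ω = Δθ/dt = -0.125000/0.5 = -0.2500
R = Δx/(sin θ' − sin θ) = -3.0000
v = R·ω = -3.0000·-0.2500 = 0.7500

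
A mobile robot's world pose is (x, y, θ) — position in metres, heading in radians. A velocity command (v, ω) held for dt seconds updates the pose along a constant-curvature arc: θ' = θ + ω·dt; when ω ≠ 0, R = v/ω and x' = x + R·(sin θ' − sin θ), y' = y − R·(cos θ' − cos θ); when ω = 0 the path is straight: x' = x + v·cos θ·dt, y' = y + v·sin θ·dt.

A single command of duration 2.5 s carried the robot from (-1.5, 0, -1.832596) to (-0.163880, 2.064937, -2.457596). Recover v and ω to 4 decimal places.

Δθ = -2.457596 − -1.832596 = -0.625000
ω = Δθ/dt = -0.625000/2.5 = -0.2500
R = −Δy/(cos θ' − cos θ) = 4.0000
v = R·ω = 4.0000·-0.2500 = -1.0000

v = -1.0000, ω = -0.2500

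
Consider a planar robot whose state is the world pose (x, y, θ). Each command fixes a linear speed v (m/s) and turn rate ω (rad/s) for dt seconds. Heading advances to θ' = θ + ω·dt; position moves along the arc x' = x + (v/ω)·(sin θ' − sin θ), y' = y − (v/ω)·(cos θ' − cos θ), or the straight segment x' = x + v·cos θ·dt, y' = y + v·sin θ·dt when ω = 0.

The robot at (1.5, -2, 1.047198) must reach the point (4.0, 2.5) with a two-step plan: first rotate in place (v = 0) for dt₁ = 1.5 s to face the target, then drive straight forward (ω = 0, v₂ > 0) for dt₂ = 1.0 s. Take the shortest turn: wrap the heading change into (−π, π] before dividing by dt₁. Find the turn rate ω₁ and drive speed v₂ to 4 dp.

ω₁ = 0.0110, v₂ = 5.1478

heading to target = atan2(2.5−-2, 4−1.5) = 1.0637
Δθ = wrap(1.0637 − 1.0472) = 0.0165; ω₁ = Δθ/dt₁ = 0.0110
distance = √((4−1.5)² + (2.5−-2)²) = 5.1478; v₂ = distance/dt₂ = 5.1478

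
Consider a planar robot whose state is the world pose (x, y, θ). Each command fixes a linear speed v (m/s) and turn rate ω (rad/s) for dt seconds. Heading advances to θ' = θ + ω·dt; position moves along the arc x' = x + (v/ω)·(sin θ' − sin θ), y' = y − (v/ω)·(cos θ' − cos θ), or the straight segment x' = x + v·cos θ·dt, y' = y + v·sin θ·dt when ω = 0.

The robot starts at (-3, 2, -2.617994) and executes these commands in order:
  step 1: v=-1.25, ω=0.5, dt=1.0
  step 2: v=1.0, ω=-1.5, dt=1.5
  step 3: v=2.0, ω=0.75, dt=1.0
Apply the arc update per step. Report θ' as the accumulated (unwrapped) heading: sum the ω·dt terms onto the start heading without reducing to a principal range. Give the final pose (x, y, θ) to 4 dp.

step 1: θ'=-2.1180 (R=-2.5000) → pose (-2.1150, 2.8643, -2.1180)
step 2: θ'=-4.3680 (R=-0.6667) → pose (-3.3119, 2.9861, -4.3680)
step 3: θ'=-3.6180 (R=2.6667) → pose (-4.5991, 4.4555, -3.6180)

(-4.5991, 4.4555, -3.6180)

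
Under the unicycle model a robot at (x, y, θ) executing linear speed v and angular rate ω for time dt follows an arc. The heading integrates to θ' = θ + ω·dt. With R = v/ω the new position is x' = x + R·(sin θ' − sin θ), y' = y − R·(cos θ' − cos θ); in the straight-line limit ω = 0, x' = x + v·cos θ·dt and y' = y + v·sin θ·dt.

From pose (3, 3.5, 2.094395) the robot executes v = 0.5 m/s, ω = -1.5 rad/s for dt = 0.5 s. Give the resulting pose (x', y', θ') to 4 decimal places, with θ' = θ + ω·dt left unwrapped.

θ' = 2.0944 + -1.5·0.5 = 1.3444
R = v/ω = 0.5/-1.5 = -0.3333
x' = 3 + -0.3333·(sin 1.3444 − sin 2.0944) = 2.9638
y' = 3.5 − -0.3333·(cos 1.3444 − cos 2.0944) = 3.7415

(2.9638, 3.7415, 1.3444)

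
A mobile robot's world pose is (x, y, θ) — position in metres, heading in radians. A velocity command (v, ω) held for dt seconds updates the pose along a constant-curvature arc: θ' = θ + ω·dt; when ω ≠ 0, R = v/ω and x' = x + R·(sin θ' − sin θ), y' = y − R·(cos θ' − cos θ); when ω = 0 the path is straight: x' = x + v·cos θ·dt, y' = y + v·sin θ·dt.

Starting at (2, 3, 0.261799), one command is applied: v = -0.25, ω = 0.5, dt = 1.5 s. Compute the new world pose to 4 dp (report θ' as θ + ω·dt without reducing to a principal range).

θ' = 0.2618 + 0.5·1.5 = 1.0118
R = v/ω = -0.25/0.5 = -0.5000
x' = 2 + -0.5000·(sin 1.0118 − sin 0.2618) = 1.7055
y' = 3 − -0.5000·(cos 1.0118 − cos 0.2618) = 2.7822

(1.7055, 2.7822, 1.0118)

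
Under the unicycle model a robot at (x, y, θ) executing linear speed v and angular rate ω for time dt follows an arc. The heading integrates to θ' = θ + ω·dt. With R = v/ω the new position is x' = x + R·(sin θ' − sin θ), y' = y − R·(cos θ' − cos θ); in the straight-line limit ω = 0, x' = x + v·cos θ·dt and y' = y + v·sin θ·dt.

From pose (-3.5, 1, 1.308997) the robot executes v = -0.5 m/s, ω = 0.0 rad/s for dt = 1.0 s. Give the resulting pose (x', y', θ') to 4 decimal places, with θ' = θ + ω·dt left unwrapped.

(-3.6294, 0.5170, 1.3090)

θ' = 1.3090 + 0.0·1.0 = 1.3090
ω = 0 → straight: x' = -3.5 + -0.5·cos(1.3090)·1.0 = -3.6294
y' = 1 + -0.5·sin(1.3090)·1.0 = 0.5170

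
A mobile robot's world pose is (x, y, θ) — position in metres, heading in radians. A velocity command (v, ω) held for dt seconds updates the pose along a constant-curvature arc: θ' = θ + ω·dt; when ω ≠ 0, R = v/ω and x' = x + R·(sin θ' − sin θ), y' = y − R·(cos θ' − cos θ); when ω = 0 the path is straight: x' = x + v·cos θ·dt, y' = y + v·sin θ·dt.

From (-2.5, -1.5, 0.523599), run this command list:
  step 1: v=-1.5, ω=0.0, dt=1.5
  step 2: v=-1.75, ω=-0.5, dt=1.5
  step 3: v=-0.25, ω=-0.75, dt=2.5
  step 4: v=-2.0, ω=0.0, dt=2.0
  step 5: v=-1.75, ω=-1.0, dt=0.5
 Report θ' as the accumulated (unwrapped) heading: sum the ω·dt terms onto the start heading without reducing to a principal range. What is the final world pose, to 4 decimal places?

(-4.5633, 1.5541, -2.6014)

step 1: θ'=0.5236 (straight) → pose (-4.4486, -2.6250, 0.5236)
step 2: θ'=-0.2264 (R=3.5000) → pose (-6.9842, -3.0046, -0.2264)
step 3: θ'=-2.1014 (R=0.3333) → pose (-7.1969, -2.5111, -2.1014)
step 4: θ'=-2.1014 (straight) → pose (-5.1727, 0.9389, -2.1014)
step 5: θ'=-2.6014 (R=1.7500) → pose (-4.5633, 1.5541, -2.6014)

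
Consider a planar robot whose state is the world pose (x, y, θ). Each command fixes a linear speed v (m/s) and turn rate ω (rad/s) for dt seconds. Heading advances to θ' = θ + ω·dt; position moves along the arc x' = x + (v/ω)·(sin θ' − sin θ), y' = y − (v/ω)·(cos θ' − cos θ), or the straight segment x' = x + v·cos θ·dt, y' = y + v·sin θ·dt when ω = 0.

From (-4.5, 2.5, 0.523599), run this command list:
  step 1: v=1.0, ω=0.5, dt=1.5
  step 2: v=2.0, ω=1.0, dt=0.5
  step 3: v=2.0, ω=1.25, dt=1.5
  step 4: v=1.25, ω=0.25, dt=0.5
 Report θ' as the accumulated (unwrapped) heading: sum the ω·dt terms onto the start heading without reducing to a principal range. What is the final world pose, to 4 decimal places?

step 1: θ'=1.2736 (R=2.0000) → pose (-3.5877, 3.6464, 1.2736)
step 2: θ'=1.7736 (R=2.0000) → pose (-3.5410, 4.6349, 1.7736)
step 3: θ'=3.6486 (R=1.6000) → pose (-5.8851, 5.7113, 3.6486)
step 4: θ'=3.7736 (R=5.0000) → pose (-6.4111, 5.3745, 3.7736)

(-6.4111, 5.3745, 3.7736)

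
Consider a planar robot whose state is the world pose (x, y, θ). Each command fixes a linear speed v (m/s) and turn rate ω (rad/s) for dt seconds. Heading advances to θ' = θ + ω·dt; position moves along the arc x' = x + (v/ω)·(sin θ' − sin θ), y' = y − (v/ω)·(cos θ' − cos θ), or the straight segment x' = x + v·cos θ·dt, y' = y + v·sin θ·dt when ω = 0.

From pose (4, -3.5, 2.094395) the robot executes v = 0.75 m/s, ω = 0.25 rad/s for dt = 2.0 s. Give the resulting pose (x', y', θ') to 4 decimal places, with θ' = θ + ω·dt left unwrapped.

(2.9628, -2.4380, 2.5944)

θ' = 2.0944 + 0.25·2.0 = 2.5944
R = v/ω = 0.75/0.25 = 3.0000
x' = 4 + 3.0000·(sin 2.5944 − sin 2.0944) = 2.9628
y' = -3.5 − 3.0000·(cos 2.5944 − cos 2.0944) = -2.4380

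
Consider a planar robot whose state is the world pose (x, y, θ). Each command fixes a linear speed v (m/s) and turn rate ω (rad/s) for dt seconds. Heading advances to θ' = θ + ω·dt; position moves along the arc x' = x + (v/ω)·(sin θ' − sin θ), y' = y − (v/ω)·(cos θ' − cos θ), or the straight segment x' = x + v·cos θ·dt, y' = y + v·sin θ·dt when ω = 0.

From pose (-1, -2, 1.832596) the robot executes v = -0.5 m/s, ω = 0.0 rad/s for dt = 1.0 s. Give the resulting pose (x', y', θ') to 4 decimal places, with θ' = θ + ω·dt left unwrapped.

(-0.8706, -2.4830, 1.8326)

θ' = 1.8326 + 0.0·1.0 = 1.8326
ω = 0 → straight: x' = -1 + -0.5·cos(1.8326)·1.0 = -0.8706
y' = -2 + -0.5·sin(1.8326)·1.0 = -2.4830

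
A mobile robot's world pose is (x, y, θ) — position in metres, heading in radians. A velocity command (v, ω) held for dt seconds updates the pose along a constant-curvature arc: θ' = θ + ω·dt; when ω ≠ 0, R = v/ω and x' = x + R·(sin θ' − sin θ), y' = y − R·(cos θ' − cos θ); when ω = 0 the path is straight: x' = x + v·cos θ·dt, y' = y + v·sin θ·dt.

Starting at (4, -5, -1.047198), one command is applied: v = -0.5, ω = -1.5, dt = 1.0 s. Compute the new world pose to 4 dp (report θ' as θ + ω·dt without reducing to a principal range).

(4.1020, -4.5572, -2.5472)

θ' = -1.0472 + -1.5·1.0 = -2.5472
R = v/ω = -0.5/-1.5 = 0.3333
x' = 4 + 0.3333·(sin -2.5472 − sin -1.0472) = 4.1020
y' = -5 − 0.3333·(cos -2.5472 − cos -1.0472) = -4.5572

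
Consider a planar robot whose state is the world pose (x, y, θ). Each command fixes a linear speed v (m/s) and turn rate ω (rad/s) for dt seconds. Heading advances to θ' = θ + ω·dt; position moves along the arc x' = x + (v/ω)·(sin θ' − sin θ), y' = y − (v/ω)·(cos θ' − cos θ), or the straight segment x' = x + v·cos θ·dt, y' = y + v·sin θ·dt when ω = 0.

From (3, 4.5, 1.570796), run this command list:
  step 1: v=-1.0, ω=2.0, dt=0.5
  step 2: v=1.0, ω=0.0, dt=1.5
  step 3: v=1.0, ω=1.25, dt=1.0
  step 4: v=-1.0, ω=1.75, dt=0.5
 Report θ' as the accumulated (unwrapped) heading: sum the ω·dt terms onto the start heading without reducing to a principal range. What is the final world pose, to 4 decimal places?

(1.2453, 5.2741, 4.6958)

step 1: θ'=2.5708 (R=-0.5000) → pose (3.2298, 4.0793, 2.5708)
step 2: θ'=2.5708 (straight) → pose (1.9676, 4.8897, 2.5708)
step 3: θ'=3.8208 (R=0.8000) → pose (1.0329, 4.8390, 3.8208)
step 4: θ'=4.6958 (R=-0.5714) → pose (1.2453, 5.2741, 4.6958)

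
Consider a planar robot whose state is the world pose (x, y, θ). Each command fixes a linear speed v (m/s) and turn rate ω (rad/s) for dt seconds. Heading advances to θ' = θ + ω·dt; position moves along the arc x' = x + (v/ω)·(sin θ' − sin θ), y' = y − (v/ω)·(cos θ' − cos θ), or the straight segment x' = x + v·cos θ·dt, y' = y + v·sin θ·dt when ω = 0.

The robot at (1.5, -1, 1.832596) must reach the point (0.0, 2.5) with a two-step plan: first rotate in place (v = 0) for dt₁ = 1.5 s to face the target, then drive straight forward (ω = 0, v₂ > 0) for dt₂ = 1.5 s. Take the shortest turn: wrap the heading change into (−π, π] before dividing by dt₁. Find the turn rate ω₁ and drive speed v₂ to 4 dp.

ω₁ = 0.0954, v₂ = 2.5386

heading to target = atan2(2.5−-1, 0−1.5) = 1.9757
Δθ = wrap(1.9757 − 1.8326) = 0.1431; ω₁ = Δθ/dt₁ = 0.0954
distance = √((0−1.5)² + (2.5−-1)²) = 3.8079; v₂ = distance/dt₂ = 2.5386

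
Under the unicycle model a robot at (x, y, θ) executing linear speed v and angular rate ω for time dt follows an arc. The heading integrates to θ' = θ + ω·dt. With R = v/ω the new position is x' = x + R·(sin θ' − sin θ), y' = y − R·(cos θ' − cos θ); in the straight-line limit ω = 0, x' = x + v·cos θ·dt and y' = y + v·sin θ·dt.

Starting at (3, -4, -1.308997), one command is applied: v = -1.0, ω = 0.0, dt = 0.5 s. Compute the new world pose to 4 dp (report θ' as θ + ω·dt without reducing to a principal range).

(2.8706, -3.5170, -1.3090)

θ' = -1.3090 + 0.0·0.5 = -1.3090
ω = 0 → straight: x' = 3 + -1.0·cos(-1.3090)·0.5 = 2.8706
y' = -4 + -1.0·sin(-1.3090)·0.5 = -3.5170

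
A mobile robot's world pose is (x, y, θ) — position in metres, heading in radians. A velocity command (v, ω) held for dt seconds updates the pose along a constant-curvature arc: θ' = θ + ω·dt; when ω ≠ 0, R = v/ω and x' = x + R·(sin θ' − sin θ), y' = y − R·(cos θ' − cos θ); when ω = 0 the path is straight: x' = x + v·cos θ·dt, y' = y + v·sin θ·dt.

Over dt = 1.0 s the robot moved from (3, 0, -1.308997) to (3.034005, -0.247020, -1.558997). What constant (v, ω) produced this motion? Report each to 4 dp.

Δθ = -1.558997 − -1.308997 = -0.250000
ω = Δθ/dt = -0.250000/1.0 = -0.2500
R = −Δy/(cos θ' − cos θ) = -1.0000
v = R·ω = -1.0000·-0.2500 = 0.2500

v = 0.2500, ω = -0.2500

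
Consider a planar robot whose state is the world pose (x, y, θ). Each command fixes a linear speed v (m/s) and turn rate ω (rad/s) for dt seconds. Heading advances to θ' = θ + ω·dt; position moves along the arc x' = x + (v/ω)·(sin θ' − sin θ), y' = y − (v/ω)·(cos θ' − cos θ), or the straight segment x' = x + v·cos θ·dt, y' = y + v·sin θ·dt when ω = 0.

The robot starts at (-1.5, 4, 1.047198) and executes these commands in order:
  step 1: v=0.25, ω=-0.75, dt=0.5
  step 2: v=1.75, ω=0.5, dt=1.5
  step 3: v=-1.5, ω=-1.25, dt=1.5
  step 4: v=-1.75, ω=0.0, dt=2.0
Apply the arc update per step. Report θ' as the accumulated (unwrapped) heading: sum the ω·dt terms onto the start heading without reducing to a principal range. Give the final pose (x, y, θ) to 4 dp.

(-4.9960, 6.9444, -0.4528)

step 1: θ'=0.6722 (R=-0.3333) → pose (-1.4189, 4.0942, 0.6722)
step 2: θ'=1.4222 (R=3.5000) → pose (-0.1369, 6.3146, 1.4222)
step 3: θ'=-0.4528 (R=1.2000) → pose (-1.8487, 5.4132, -0.4528)
step 4: θ'=-0.4528 (straight) → pose (-4.9960, 6.9444, -0.4528)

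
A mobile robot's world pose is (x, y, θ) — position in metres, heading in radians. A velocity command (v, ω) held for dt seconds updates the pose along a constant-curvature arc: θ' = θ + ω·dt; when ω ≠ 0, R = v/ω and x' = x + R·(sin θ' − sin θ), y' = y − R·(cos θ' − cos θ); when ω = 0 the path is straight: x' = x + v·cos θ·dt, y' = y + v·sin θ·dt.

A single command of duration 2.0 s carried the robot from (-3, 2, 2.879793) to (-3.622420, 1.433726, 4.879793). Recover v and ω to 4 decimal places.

v = 0.5000, ω = 1.0000

Δθ = 4.879793 − 2.879793 = 2.000000
ω = Δθ/dt = 2.000000/2.0 = 1.0000
R = Δx/(sin θ' − sin θ) = 0.5000
v = R·ω = 0.5000·1.0000 = 0.5000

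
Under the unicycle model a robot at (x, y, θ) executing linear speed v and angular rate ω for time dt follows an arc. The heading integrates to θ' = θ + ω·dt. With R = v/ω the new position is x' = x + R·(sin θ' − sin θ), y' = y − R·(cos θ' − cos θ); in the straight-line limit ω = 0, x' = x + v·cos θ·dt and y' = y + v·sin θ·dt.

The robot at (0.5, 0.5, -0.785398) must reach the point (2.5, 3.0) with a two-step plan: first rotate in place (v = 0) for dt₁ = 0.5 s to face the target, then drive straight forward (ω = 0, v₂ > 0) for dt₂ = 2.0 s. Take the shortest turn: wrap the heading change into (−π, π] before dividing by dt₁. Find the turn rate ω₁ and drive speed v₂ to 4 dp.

heading to target = atan2(3−0.5, 2.5−0.5) = 0.8961
Δθ = wrap(0.8961 − -0.7854) = 1.6815; ω₁ = Δθ/dt₁ = 3.3629
distance = √((2.5−0.5)² + (3−0.5)²) = 3.2016; v₂ = distance/dt₂ = 1.6008

ω₁ = 3.3629, v₂ = 1.6008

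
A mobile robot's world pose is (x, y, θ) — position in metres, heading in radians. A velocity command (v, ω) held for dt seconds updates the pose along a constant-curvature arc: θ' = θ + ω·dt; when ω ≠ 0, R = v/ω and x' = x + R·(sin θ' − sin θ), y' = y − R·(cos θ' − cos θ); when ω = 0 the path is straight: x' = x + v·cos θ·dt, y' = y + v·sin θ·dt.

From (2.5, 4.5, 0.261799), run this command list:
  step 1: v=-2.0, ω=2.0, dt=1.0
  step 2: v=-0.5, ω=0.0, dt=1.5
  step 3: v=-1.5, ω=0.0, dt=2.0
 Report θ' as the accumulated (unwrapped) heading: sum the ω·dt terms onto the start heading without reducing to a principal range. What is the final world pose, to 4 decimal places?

step 1: θ'=2.2618 (R=-1.0000) → pose (1.9882, 2.8968, 2.2618)
step 2: θ'=2.2618 (straight) → pose (2.4662, 2.3188, 2.2618)
step 3: θ'=2.2618 (straight) → pose (4.3781, 0.0070, 2.2618)

(4.3781, 0.0070, 2.2618)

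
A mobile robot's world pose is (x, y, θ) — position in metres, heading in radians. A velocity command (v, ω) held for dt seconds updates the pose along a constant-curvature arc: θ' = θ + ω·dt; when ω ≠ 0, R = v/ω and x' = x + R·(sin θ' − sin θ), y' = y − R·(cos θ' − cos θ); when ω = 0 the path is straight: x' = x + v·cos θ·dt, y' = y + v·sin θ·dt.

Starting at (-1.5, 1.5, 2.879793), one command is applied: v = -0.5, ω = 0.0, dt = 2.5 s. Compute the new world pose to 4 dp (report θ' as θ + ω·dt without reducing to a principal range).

(-0.2926, 1.1765, 2.8798)

θ' = 2.8798 + 0.0·2.5 = 2.8798
ω = 0 → straight: x' = -1.5 + -0.5·cos(2.8798)·2.5 = -0.2926
y' = 1.5 + -0.5·sin(2.8798)·2.5 = 1.1765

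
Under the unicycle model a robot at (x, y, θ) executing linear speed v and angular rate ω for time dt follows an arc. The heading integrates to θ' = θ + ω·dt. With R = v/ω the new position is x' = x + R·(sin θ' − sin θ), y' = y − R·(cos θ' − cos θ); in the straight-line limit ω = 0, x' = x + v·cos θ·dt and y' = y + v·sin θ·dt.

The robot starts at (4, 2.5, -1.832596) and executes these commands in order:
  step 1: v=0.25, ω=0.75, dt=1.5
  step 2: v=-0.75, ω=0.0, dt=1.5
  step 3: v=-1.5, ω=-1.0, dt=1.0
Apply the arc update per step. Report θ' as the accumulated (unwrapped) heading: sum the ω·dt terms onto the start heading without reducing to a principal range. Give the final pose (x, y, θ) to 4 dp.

(2.7394, 4.2361, -1.7076)

step 1: θ'=-0.7076 (R=0.3333) → pose (4.1053, 2.1604, -0.7076)
step 2: θ'=-0.7076 (straight) → pose (3.2504, 2.8917, -0.7076)
step 3: θ'=-1.7076 (R=1.5000) → pose (2.7394, 4.2361, -1.7076)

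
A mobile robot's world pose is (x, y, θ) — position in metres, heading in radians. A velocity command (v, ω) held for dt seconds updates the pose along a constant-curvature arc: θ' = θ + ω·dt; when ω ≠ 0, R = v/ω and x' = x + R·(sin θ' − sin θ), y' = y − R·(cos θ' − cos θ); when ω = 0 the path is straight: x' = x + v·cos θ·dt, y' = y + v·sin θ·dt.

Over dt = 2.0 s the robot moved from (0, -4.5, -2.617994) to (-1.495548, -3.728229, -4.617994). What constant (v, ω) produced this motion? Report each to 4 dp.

v = 1.0000, ω = -1.0000

Δθ = -4.617994 − -2.617994 = -2.000000
ω = Δθ/dt = -2.000000/2.0 = -1.0000
R = Δx/(sin θ' − sin θ) = -1.0000
v = R·ω = -1.0000·-1.0000 = 1.0000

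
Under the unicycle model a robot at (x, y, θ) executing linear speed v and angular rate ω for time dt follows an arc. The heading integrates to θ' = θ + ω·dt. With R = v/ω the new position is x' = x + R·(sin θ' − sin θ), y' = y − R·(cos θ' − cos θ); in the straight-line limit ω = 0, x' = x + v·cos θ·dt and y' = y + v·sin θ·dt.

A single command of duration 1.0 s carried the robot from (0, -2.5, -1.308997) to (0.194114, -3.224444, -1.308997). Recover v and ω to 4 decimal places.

Δθ = -1.308997 − -1.308997 = 0.000000
ω = Δθ/dt = 0.000000/1.0 = 0.0000
ω = 0 → v = (Δx·cos θ + Δy·sin θ)/dt = 0.7500

v = 0.7500, ω = 0.0000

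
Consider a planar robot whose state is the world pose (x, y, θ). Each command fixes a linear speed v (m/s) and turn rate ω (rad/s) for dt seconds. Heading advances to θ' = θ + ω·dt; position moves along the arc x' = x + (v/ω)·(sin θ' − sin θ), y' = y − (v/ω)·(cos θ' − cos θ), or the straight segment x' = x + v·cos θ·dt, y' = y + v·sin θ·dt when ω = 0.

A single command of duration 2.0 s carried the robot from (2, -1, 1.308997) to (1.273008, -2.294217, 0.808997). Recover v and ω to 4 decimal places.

Δθ = 0.808997 − 1.308997 = -0.500000
ω = Δθ/dt = -0.500000/2.0 = -0.2500
R = −Δy/(cos θ' − cos θ) = 3.0000
v = R·ω = 3.0000·-0.2500 = -0.7500

v = -0.7500, ω = -0.2500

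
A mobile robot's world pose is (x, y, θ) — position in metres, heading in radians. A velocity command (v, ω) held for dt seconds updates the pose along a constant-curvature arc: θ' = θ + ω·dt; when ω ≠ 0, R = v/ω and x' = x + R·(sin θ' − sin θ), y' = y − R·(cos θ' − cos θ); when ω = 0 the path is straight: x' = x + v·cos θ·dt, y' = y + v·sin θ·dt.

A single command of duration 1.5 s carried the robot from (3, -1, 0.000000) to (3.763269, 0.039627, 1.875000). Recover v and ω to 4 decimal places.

v = 1.0000, ω = 1.2500

Δθ = 1.875000 − 0.000000 = 1.875000
ω = Δθ/dt = 1.875000/1.5 = 1.2500
R = −Δy/(cos θ' − cos θ) = 0.8000
v = R·ω = 0.8000·1.2500 = 1.0000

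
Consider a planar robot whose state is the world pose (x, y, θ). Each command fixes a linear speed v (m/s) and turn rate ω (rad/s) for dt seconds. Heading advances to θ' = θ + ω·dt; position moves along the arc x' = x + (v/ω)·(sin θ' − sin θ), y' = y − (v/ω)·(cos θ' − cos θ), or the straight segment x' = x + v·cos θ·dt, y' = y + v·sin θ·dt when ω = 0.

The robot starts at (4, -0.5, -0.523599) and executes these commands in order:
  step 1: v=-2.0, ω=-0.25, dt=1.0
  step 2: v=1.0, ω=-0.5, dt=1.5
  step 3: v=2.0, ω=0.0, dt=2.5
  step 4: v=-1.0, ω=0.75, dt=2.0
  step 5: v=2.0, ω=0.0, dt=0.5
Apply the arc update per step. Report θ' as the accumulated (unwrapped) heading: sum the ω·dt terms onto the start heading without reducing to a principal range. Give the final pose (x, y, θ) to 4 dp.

step 1: θ'=-0.7736 (R=8.0000) → pose (2.4103, 0.7050, -0.7736)
step 2: θ'=-1.5236 (R=-2.0000) → pose (3.0106, -0.6314, -1.5236)
step 3: θ'=-1.5236 (straight) → pose (3.2465, -5.6259, -1.5236)
step 4: θ'=-0.0236 (R=-1.3333) → pose (1.9461, -4.3558, -0.0236)
step 5: θ'=-0.0236 (straight) → pose (2.9459, -4.3794, -0.0236)

(2.9459, -4.3794, -0.0236)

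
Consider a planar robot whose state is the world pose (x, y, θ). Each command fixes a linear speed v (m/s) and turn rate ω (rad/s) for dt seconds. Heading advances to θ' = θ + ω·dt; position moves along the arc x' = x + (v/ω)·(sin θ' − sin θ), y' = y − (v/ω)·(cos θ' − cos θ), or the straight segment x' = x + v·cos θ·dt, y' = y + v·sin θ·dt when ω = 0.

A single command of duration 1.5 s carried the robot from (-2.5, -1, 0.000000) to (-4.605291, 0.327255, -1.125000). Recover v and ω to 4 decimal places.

Δθ = -1.125000 − 0.000000 = -1.125000
ω = Δθ/dt = -1.125000/1.5 = -0.7500
R = Δx/(sin θ' − sin θ) = 2.3333
v = R·ω = 2.3333·-0.7500 = -1.7500

v = -1.7500, ω = -0.7500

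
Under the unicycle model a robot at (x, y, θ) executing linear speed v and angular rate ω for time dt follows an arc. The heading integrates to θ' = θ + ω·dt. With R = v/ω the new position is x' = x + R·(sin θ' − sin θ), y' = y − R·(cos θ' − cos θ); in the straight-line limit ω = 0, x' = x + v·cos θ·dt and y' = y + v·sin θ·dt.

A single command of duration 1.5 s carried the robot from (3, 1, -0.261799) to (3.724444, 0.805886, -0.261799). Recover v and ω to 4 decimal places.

v = 0.5000, ω = 0.0000

Δθ = -0.261799 − -0.261799 = 0.000000
ω = Δθ/dt = 0.000000/1.5 = 0.0000
ω = 0 → v = (Δx·cos θ + Δy·sin θ)/dt = 0.5000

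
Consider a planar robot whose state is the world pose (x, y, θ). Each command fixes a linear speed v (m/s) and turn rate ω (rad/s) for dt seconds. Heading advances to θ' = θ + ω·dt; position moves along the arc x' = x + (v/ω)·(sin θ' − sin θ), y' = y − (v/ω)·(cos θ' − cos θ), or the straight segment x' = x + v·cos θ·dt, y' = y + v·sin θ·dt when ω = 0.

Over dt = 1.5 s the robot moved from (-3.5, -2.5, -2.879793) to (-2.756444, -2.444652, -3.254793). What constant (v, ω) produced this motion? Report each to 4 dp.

v = -0.5000, ω = -0.2500

Δθ = -3.254793 − -2.879793 = -0.375000
ω = Δθ/dt = -0.375000/1.5 = -0.2500
R = Δx/(sin θ' − sin θ) = 2.0000
v = R·ω = 2.0000·-0.2500 = -0.5000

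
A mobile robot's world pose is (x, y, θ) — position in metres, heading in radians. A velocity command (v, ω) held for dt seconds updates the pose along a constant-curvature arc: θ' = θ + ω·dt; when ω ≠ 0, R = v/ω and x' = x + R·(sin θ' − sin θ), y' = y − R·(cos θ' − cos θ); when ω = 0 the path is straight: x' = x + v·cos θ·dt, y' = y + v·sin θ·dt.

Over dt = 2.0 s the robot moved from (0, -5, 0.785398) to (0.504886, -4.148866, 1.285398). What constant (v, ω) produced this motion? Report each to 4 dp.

v = 0.5000, ω = 0.2500

Δθ = 1.285398 − 0.785398 = 0.500000
ω = Δθ/dt = 0.500000/2.0 = 0.2500
R = −Δy/(cos θ' − cos θ) = 2.0000
v = R·ω = 2.0000·0.2500 = 0.5000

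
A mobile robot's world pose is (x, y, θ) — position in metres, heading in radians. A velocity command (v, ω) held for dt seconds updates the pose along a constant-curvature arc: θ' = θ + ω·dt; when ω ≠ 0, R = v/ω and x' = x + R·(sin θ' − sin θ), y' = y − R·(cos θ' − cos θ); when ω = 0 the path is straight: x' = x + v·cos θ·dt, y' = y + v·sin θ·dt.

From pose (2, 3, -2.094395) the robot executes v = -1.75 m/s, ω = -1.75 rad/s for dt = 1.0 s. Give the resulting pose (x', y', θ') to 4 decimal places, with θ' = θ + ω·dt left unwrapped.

(3.5124, 3.2630, -3.8444)

θ' = -2.0944 + -1.75·1.0 = -3.8444
R = v/ω = -1.75/-1.75 = 1.0000
x' = 2 + 1.0000·(sin -3.8444 − sin -2.0944) = 3.5124
y' = 3 − 1.0000·(cos -3.8444 − cos -2.0944) = 3.2630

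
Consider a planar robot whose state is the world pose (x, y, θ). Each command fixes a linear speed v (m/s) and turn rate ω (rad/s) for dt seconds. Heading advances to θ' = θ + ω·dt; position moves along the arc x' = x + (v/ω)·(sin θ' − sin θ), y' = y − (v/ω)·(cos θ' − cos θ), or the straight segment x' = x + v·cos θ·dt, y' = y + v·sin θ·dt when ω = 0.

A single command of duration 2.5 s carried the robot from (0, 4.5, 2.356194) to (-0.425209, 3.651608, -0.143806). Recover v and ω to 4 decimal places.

v = -0.5000, ω = -1.0000

Δθ = -0.143806 − 2.356194 = -2.500000
ω = Δθ/dt = -2.500000/2.5 = -1.0000
R = −Δy/(cos θ' − cos θ) = 0.5000
v = R·ω = 0.5000·-1.0000 = -0.5000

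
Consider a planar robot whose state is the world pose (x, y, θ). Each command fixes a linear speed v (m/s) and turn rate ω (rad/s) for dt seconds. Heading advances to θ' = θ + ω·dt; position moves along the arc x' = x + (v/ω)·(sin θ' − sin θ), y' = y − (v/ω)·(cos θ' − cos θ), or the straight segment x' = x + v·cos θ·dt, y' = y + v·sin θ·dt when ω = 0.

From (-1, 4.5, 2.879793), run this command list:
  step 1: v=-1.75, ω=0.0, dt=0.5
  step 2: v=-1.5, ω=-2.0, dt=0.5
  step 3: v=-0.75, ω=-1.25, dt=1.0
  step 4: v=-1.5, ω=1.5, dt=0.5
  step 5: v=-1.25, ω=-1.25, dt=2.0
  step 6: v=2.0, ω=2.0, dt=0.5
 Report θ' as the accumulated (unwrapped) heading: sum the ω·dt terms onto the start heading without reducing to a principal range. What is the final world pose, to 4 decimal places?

(-1.3472, 1.6886, -0.1202)

step 1: θ'=2.8798 (straight) → pose (-0.1548, 4.2735, 2.8798)
step 2: θ'=1.8798 (R=0.7500) → pose (0.3655, 3.7772, 1.8798)
step 3: θ'=0.6298 (R=0.6000) → pose (0.1474, 3.1098, 0.6298)
step 4: θ'=1.3798 (R=-1.0000) → pose (-0.2455, 2.4915, 1.3798)
step 5: θ'=-1.1202 (R=1.0000) → pose (-2.1275, 2.2459, -1.1202)
step 6: θ'=-0.1202 (R=1.0000) → pose (-1.3472, 1.6886, -0.1202)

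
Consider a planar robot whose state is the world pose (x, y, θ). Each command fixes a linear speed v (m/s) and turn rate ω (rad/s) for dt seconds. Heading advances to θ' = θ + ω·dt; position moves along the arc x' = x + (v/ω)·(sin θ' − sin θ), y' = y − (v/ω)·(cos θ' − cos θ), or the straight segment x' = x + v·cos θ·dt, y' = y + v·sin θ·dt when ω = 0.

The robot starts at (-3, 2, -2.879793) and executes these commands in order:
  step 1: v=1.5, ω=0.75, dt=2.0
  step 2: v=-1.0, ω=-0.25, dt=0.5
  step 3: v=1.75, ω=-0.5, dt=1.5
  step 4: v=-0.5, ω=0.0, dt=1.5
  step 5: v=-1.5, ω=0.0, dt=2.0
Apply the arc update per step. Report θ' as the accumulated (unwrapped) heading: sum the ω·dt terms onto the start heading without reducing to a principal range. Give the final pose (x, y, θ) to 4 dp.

step 1: θ'=-1.3798 (R=2.0000) → pose (-4.4460, -0.3115, -1.3798)
step 2: θ'=-1.5048 (R=4.0000) → pose (-4.5100, 0.1840, -1.5048)
step 3: θ'=-2.2548 (R=-3.5000) → pose (-5.2897, -2.2585, -2.2548)
step 4: θ'=-2.2548 (straight) → pose (-4.8158, -1.6772, -2.2548)
step 5: θ'=-2.2548 (straight) → pose (-2.9201, 0.6480, -2.2548)

(-2.9201, 0.6480, -2.2548)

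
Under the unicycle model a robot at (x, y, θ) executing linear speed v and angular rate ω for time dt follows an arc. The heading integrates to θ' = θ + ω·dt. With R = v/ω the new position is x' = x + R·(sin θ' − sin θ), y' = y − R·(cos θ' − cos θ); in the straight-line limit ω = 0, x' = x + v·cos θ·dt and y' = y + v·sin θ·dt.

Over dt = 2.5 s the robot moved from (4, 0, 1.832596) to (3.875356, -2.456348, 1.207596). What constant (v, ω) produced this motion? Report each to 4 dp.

v = -1.0000, ω = -0.2500

Δθ = 1.207596 − 1.832596 = -0.625000
ω = Δθ/dt = -0.625000/2.5 = -0.2500
R = −Δy/(cos θ' − cos θ) = 4.0000
v = R·ω = 4.0000·-0.2500 = -1.0000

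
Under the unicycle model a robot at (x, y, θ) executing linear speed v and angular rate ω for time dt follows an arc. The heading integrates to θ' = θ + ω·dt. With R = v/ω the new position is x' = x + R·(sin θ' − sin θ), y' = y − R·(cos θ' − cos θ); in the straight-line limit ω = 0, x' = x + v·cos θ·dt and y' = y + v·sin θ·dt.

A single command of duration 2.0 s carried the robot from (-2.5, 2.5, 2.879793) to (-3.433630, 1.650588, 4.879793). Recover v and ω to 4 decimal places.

v = 0.7500, ω = 1.0000

Δθ = 4.879793 − 2.879793 = 2.000000
ω = Δθ/dt = 2.000000/2.0 = 1.0000
R = Δx/(sin θ' − sin θ) = 0.7500
v = R·ω = 0.7500·1.0000 = 0.7500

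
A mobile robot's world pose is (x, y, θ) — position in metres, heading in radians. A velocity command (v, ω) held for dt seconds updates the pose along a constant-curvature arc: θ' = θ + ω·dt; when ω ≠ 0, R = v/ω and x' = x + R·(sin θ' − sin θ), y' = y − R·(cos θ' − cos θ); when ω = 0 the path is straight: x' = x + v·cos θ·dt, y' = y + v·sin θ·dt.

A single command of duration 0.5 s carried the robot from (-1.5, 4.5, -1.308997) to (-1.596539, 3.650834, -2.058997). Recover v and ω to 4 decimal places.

Δθ = -2.058997 − -1.308997 = -0.750000
ω = Δθ/dt = -0.750000/0.5 = -1.5000
R = −Δy/(cos θ' − cos θ) = -1.1667
v = R·ω = -1.1667·-1.5000 = 1.7500

v = 1.7500, ω = -1.5000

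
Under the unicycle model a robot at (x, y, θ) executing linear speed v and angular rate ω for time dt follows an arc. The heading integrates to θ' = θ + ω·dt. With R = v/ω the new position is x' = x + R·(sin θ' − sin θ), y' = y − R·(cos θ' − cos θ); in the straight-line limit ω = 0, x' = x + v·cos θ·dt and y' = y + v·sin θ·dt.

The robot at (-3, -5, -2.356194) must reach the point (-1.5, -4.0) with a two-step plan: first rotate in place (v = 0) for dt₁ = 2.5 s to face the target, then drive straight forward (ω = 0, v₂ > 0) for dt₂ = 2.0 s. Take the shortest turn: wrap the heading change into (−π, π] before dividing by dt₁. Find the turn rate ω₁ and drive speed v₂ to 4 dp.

ω₁ = 1.1777, v₂ = 0.9014

heading to target = atan2(-4−-5, -1.5−-3) = 0.5880
Δθ = wrap(0.5880 − -2.3562) = 2.9442; ω₁ = Δθ/dt₁ = 1.1777
distance = √((-1.5−-3)² + (-4−-5)²) = 1.8028; v₂ = distance/dt₂ = 0.9014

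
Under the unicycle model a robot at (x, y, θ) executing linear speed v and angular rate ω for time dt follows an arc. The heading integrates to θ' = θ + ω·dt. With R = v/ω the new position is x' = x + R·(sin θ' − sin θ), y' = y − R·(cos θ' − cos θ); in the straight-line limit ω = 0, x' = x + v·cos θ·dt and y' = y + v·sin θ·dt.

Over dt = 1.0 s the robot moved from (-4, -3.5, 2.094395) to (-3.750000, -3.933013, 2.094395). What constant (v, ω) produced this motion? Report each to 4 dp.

Δθ = 2.094395 − 2.094395 = 0.000000
ω = Δθ/dt = 0.000000/1.0 = 0.0000
ω = 0 → v = (Δx·cos θ + Δy·sin θ)/dt = -0.5000

v = -0.5000, ω = 0.0000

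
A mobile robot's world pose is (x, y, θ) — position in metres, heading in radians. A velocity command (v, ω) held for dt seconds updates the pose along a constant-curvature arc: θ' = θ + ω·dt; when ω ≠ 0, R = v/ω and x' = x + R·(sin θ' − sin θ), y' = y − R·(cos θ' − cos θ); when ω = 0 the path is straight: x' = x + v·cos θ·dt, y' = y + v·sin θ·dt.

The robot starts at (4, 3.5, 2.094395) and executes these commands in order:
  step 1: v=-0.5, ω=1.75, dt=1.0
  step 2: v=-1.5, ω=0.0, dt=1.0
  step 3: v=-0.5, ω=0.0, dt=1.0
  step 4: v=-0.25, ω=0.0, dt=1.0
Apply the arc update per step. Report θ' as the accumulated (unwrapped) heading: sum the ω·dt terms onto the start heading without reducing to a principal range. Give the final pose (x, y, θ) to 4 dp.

(6.1489, 4.8792, 3.8444)

step 1: θ'=3.8444 (R=-0.2857) → pose (4.4321, 3.4248, 3.8444)
step 2: θ'=3.8444 (straight) → pose (5.5767, 4.3944, 3.8444)
step 3: θ'=3.8444 (straight) → pose (5.9582, 4.7176, 3.8444)
step 4: θ'=3.8444 (straight) → pose (6.1489, 4.8792, 3.8444)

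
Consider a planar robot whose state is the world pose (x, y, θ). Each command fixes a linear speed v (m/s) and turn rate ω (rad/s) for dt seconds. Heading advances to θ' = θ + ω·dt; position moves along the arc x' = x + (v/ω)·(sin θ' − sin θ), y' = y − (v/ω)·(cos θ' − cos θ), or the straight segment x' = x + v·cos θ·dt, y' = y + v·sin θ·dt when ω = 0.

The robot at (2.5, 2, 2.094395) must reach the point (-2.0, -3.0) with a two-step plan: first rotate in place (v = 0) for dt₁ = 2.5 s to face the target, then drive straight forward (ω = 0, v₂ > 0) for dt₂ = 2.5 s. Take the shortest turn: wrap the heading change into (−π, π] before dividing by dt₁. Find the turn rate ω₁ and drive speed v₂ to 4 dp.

ω₁ = 0.7541, v₂ = 2.6907

heading to target = atan2(-3−2, -2−2.5) = -2.3036
Δθ = wrap(-2.3036 − 2.0944) = 1.8852; ω₁ = Δθ/dt₁ = 0.7541
distance = √((-2−2.5)² + (-3−2)²) = 6.7268; v₂ = distance/dt₂ = 2.6907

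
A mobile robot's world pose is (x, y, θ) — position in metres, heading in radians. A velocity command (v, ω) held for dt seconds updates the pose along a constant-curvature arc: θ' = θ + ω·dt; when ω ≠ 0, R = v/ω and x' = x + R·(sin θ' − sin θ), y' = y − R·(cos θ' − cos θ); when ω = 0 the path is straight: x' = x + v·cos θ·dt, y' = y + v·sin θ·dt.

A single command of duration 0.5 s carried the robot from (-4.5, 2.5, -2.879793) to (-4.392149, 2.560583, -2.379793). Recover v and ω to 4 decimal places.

v = -0.2500, ω = 1.0000

Δθ = -2.379793 − -2.879793 = 0.500000
ω = Δθ/dt = 0.500000/0.5 = 1.0000
R = Δx/(sin θ' − sin θ) = -0.2500
v = R·ω = -0.2500·1.0000 = -0.2500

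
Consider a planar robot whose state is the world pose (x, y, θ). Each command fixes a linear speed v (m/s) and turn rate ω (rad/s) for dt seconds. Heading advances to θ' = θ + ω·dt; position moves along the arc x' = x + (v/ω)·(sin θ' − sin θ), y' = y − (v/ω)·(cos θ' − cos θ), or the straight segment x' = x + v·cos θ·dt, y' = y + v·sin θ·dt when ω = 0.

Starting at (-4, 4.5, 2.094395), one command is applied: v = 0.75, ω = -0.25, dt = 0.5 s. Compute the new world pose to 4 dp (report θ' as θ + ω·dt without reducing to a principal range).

θ' = 2.0944 + -0.25·0.5 = 1.9694
R = v/ω = 0.75/-0.25 = -3.0000
x' = -4 + -3.0000·(sin 1.9694 − sin 2.0944) = -4.1667
y' = 4.5 − -3.0000·(cos 1.9694 − cos 2.0944) = 4.8356

(-4.1667, 4.8356, 1.9694)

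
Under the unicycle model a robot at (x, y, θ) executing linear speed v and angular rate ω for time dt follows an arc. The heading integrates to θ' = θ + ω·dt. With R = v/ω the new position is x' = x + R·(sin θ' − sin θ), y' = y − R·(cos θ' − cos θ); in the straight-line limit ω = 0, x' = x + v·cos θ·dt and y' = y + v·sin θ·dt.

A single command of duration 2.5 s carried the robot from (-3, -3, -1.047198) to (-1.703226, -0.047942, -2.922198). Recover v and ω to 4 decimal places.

v = -1.5000, ω = -0.7500

Δθ = -2.922198 − -1.047198 = -1.875000
ω = Δθ/dt = -1.875000/2.5 = -0.7500
R = −Δy/(cos θ' − cos θ) = 2.0000
v = R·ω = 2.0000·-0.7500 = -1.5000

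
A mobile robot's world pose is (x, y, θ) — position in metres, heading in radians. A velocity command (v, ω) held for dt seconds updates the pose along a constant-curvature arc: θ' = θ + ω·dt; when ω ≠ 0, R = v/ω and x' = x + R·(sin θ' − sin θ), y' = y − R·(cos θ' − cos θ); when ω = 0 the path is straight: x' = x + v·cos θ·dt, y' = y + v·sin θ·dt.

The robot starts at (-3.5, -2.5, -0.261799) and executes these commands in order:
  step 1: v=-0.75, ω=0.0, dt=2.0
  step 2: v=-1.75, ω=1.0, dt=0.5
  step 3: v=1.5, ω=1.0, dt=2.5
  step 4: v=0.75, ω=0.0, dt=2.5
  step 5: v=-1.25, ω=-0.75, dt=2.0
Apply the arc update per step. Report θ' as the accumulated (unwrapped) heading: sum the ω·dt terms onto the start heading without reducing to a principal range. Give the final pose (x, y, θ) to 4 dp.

(-6.3833, -0.6053, 1.2382)

step 1: θ'=-0.2618 (straight) → pose (-4.9489, -2.1118, -0.2618)
step 2: θ'=0.2382 (R=-1.7500) → pose (-5.8147, -2.1016, 0.2382)
step 3: θ'=2.7382 (R=1.5000) → pose (-5.5799, 0.7357, 2.7382)
step 4: θ'=2.7382 (straight) → pose (-7.3044, 1.4717, 2.7382)
step 5: θ'=1.2382 (R=1.6667) → pose (-6.3833, -0.6053, 1.2382)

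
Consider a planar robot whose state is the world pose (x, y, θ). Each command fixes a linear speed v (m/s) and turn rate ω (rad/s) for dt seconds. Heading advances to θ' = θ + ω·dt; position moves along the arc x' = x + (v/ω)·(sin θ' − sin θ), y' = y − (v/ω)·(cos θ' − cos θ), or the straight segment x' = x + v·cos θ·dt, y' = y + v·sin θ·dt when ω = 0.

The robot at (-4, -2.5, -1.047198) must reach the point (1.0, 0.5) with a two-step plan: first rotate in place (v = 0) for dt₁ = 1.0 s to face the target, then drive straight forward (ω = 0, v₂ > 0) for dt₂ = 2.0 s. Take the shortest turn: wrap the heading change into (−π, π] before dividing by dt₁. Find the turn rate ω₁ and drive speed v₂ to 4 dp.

heading to target = atan2(0.5−-2.5, 1−-4) = 0.5404
Δθ = wrap(0.5404 − -1.0472) = 1.5876; ω₁ = Δθ/dt₁ = 1.5876
distance = √((1−-4)² + (0.5−-2.5)²) = 5.8310; v₂ = distance/dt₂ = 2.9155

ω₁ = 1.5876, v₂ = 2.9155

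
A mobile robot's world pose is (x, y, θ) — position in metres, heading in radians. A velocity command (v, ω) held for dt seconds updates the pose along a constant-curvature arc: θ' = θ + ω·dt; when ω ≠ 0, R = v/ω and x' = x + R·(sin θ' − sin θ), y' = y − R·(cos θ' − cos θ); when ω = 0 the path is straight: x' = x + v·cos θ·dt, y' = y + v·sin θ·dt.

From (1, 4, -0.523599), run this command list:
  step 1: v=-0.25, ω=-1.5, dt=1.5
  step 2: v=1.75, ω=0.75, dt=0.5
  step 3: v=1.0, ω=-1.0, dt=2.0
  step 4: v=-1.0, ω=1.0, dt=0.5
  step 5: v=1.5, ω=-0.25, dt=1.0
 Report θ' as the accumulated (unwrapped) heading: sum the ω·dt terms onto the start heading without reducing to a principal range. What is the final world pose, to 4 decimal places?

(-2.0299, 5.0057, -4.1486)

step 1: θ'=-2.7736 (R=0.1667) → pose (1.0234, 4.2998, -2.7736)
step 2: θ'=-2.3986 (R=2.3333) → pose (0.2843, 3.8411, -2.3986)
step 3: θ'=-4.3986 (R=-1.0000) → pose (-1.3434, 4.2689, -4.3986)
step 4: θ'=-3.8986 (R=-1.0000) → pose (-1.0790, 3.8507, -3.8986)
step 5: θ'=-4.1486 (R=-6.0000) → pose (-2.0299, 5.0057, -4.1486)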